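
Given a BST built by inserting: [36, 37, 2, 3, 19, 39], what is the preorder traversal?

Tree insertion order: [36, 37, 2, 3, 19, 39]
Tree (level-order array): [36, 2, 37, None, 3, None, 39, None, 19]
Preorder traversal: [36, 2, 3, 19, 37, 39]


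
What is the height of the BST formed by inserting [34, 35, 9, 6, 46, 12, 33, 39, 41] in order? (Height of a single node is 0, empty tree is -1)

Insertion order: [34, 35, 9, 6, 46, 12, 33, 39, 41]
Tree (level-order array): [34, 9, 35, 6, 12, None, 46, None, None, None, 33, 39, None, None, None, None, 41]
Compute height bottom-up (empty subtree = -1):
  height(6) = 1 + max(-1, -1) = 0
  height(33) = 1 + max(-1, -1) = 0
  height(12) = 1 + max(-1, 0) = 1
  height(9) = 1 + max(0, 1) = 2
  height(41) = 1 + max(-1, -1) = 0
  height(39) = 1 + max(-1, 0) = 1
  height(46) = 1 + max(1, -1) = 2
  height(35) = 1 + max(-1, 2) = 3
  height(34) = 1 + max(2, 3) = 4
Height = 4


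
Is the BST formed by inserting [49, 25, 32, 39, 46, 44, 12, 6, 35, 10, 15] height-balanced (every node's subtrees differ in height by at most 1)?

Tree (level-order array): [49, 25, None, 12, 32, 6, 15, None, 39, None, 10, None, None, 35, 46, None, None, None, None, 44]
Definition: a tree is height-balanced if, at every node, |h(left) - h(right)| <= 1 (empty subtree has height -1).
Bottom-up per-node check:
  node 10: h_left=-1, h_right=-1, diff=0 [OK], height=0
  node 6: h_left=-1, h_right=0, diff=1 [OK], height=1
  node 15: h_left=-1, h_right=-1, diff=0 [OK], height=0
  node 12: h_left=1, h_right=0, diff=1 [OK], height=2
  node 35: h_left=-1, h_right=-1, diff=0 [OK], height=0
  node 44: h_left=-1, h_right=-1, diff=0 [OK], height=0
  node 46: h_left=0, h_right=-1, diff=1 [OK], height=1
  node 39: h_left=0, h_right=1, diff=1 [OK], height=2
  node 32: h_left=-1, h_right=2, diff=3 [FAIL (|-1-2|=3 > 1)], height=3
  node 25: h_left=2, h_right=3, diff=1 [OK], height=4
  node 49: h_left=4, h_right=-1, diff=5 [FAIL (|4--1|=5 > 1)], height=5
Node 32 violates the condition: |-1 - 2| = 3 > 1.
Result: Not balanced


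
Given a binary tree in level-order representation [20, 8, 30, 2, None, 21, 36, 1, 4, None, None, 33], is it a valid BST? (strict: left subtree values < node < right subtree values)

Level-order array: [20, 8, 30, 2, None, 21, 36, 1, 4, None, None, 33]
Validate using subtree bounds (lo, hi): at each node, require lo < value < hi,
then recurse left with hi=value and right with lo=value.
Preorder trace (stopping at first violation):
  at node 20 with bounds (-inf, +inf): OK
  at node 8 with bounds (-inf, 20): OK
  at node 2 with bounds (-inf, 8): OK
  at node 1 with bounds (-inf, 2): OK
  at node 4 with bounds (2, 8): OK
  at node 30 with bounds (20, +inf): OK
  at node 21 with bounds (20, 30): OK
  at node 36 with bounds (30, +inf): OK
  at node 33 with bounds (30, 36): OK
No violation found at any node.
Result: Valid BST


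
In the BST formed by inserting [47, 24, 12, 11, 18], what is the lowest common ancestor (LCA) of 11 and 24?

Tree insertion order: [47, 24, 12, 11, 18]
Tree (level-order array): [47, 24, None, 12, None, 11, 18]
In a BST, the LCA of p=11, q=24 is the first node v on the
root-to-leaf path with p <= v <= q (go left if both < v, right if both > v).
Walk from root:
  at 47: both 11 and 24 < 47, go left
  at 24: 11 <= 24 <= 24, this is the LCA
LCA = 24


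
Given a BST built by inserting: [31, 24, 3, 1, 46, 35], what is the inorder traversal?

Tree insertion order: [31, 24, 3, 1, 46, 35]
Tree (level-order array): [31, 24, 46, 3, None, 35, None, 1]
Inorder traversal: [1, 3, 24, 31, 35, 46]


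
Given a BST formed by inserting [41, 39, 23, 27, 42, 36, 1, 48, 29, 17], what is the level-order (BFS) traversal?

Tree insertion order: [41, 39, 23, 27, 42, 36, 1, 48, 29, 17]
Tree (level-order array): [41, 39, 42, 23, None, None, 48, 1, 27, None, None, None, 17, None, 36, None, None, 29]
BFS from the root, enqueuing left then right child of each popped node:
  queue [41] -> pop 41, enqueue [39, 42], visited so far: [41]
  queue [39, 42] -> pop 39, enqueue [23], visited so far: [41, 39]
  queue [42, 23] -> pop 42, enqueue [48], visited so far: [41, 39, 42]
  queue [23, 48] -> pop 23, enqueue [1, 27], visited so far: [41, 39, 42, 23]
  queue [48, 1, 27] -> pop 48, enqueue [none], visited so far: [41, 39, 42, 23, 48]
  queue [1, 27] -> pop 1, enqueue [17], visited so far: [41, 39, 42, 23, 48, 1]
  queue [27, 17] -> pop 27, enqueue [36], visited so far: [41, 39, 42, 23, 48, 1, 27]
  queue [17, 36] -> pop 17, enqueue [none], visited so far: [41, 39, 42, 23, 48, 1, 27, 17]
  queue [36] -> pop 36, enqueue [29], visited so far: [41, 39, 42, 23, 48, 1, 27, 17, 36]
  queue [29] -> pop 29, enqueue [none], visited so far: [41, 39, 42, 23, 48, 1, 27, 17, 36, 29]
Result: [41, 39, 42, 23, 48, 1, 27, 17, 36, 29]


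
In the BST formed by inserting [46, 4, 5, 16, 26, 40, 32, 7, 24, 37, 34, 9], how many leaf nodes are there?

Tree built from: [46, 4, 5, 16, 26, 40, 32, 7, 24, 37, 34, 9]
Tree (level-order array): [46, 4, None, None, 5, None, 16, 7, 26, None, 9, 24, 40, None, None, None, None, 32, None, None, 37, 34]
Rule: A leaf has 0 children.
Per-node child counts:
  node 46: 1 child(ren)
  node 4: 1 child(ren)
  node 5: 1 child(ren)
  node 16: 2 child(ren)
  node 7: 1 child(ren)
  node 9: 0 child(ren)
  node 26: 2 child(ren)
  node 24: 0 child(ren)
  node 40: 1 child(ren)
  node 32: 1 child(ren)
  node 37: 1 child(ren)
  node 34: 0 child(ren)
Matching nodes: [9, 24, 34]
Count of leaf nodes: 3


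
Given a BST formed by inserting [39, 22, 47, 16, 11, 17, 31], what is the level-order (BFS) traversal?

Tree insertion order: [39, 22, 47, 16, 11, 17, 31]
Tree (level-order array): [39, 22, 47, 16, 31, None, None, 11, 17]
BFS from the root, enqueuing left then right child of each popped node:
  queue [39] -> pop 39, enqueue [22, 47], visited so far: [39]
  queue [22, 47] -> pop 22, enqueue [16, 31], visited so far: [39, 22]
  queue [47, 16, 31] -> pop 47, enqueue [none], visited so far: [39, 22, 47]
  queue [16, 31] -> pop 16, enqueue [11, 17], visited so far: [39, 22, 47, 16]
  queue [31, 11, 17] -> pop 31, enqueue [none], visited so far: [39, 22, 47, 16, 31]
  queue [11, 17] -> pop 11, enqueue [none], visited so far: [39, 22, 47, 16, 31, 11]
  queue [17] -> pop 17, enqueue [none], visited so far: [39, 22, 47, 16, 31, 11, 17]
Result: [39, 22, 47, 16, 31, 11, 17]


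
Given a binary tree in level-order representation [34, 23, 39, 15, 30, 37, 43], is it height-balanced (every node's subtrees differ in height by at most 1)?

Tree (level-order array): [34, 23, 39, 15, 30, 37, 43]
Definition: a tree is height-balanced if, at every node, |h(left) - h(right)| <= 1 (empty subtree has height -1).
Bottom-up per-node check:
  node 15: h_left=-1, h_right=-1, diff=0 [OK], height=0
  node 30: h_left=-1, h_right=-1, diff=0 [OK], height=0
  node 23: h_left=0, h_right=0, diff=0 [OK], height=1
  node 37: h_left=-1, h_right=-1, diff=0 [OK], height=0
  node 43: h_left=-1, h_right=-1, diff=0 [OK], height=0
  node 39: h_left=0, h_right=0, diff=0 [OK], height=1
  node 34: h_left=1, h_right=1, diff=0 [OK], height=2
All nodes satisfy the balance condition.
Result: Balanced


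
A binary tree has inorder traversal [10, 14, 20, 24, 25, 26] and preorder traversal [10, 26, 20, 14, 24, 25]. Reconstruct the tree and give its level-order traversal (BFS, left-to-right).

Inorder:  [10, 14, 20, 24, 25, 26]
Preorder: [10, 26, 20, 14, 24, 25]
Algorithm: preorder visits root first, so consume preorder in order;
for each root, split the current inorder slice at that value into
left-subtree inorder and right-subtree inorder, then recurse.
Recursive splits:
  root=10; inorder splits into left=[], right=[14, 20, 24, 25, 26]
  root=26; inorder splits into left=[14, 20, 24, 25], right=[]
  root=20; inorder splits into left=[14], right=[24, 25]
  root=14; inorder splits into left=[], right=[]
  root=24; inorder splits into left=[], right=[25]
  root=25; inorder splits into left=[], right=[]
Reconstructed level-order: [10, 26, 20, 14, 24, 25]


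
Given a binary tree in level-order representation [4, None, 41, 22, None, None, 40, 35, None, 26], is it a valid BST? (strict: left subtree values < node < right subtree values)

Level-order array: [4, None, 41, 22, None, None, 40, 35, None, 26]
Validate using subtree bounds (lo, hi): at each node, require lo < value < hi,
then recurse left with hi=value and right with lo=value.
Preorder trace (stopping at first violation):
  at node 4 with bounds (-inf, +inf): OK
  at node 41 with bounds (4, +inf): OK
  at node 22 with bounds (4, 41): OK
  at node 40 with bounds (22, 41): OK
  at node 35 with bounds (22, 40): OK
  at node 26 with bounds (22, 35): OK
No violation found at any node.
Result: Valid BST


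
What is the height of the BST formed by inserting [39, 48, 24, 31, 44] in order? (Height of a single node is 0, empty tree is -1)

Insertion order: [39, 48, 24, 31, 44]
Tree (level-order array): [39, 24, 48, None, 31, 44]
Compute height bottom-up (empty subtree = -1):
  height(31) = 1 + max(-1, -1) = 0
  height(24) = 1 + max(-1, 0) = 1
  height(44) = 1 + max(-1, -1) = 0
  height(48) = 1 + max(0, -1) = 1
  height(39) = 1 + max(1, 1) = 2
Height = 2


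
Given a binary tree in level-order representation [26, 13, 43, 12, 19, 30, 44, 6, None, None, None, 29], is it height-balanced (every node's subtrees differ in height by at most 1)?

Tree (level-order array): [26, 13, 43, 12, 19, 30, 44, 6, None, None, None, 29]
Definition: a tree is height-balanced if, at every node, |h(left) - h(right)| <= 1 (empty subtree has height -1).
Bottom-up per-node check:
  node 6: h_left=-1, h_right=-1, diff=0 [OK], height=0
  node 12: h_left=0, h_right=-1, diff=1 [OK], height=1
  node 19: h_left=-1, h_right=-1, diff=0 [OK], height=0
  node 13: h_left=1, h_right=0, diff=1 [OK], height=2
  node 29: h_left=-1, h_right=-1, diff=0 [OK], height=0
  node 30: h_left=0, h_right=-1, diff=1 [OK], height=1
  node 44: h_left=-1, h_right=-1, diff=0 [OK], height=0
  node 43: h_left=1, h_right=0, diff=1 [OK], height=2
  node 26: h_left=2, h_right=2, diff=0 [OK], height=3
All nodes satisfy the balance condition.
Result: Balanced


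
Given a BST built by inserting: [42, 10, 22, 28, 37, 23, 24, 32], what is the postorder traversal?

Tree insertion order: [42, 10, 22, 28, 37, 23, 24, 32]
Tree (level-order array): [42, 10, None, None, 22, None, 28, 23, 37, None, 24, 32]
Postorder traversal: [24, 23, 32, 37, 28, 22, 10, 42]


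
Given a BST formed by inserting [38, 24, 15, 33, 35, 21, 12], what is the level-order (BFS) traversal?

Tree insertion order: [38, 24, 15, 33, 35, 21, 12]
Tree (level-order array): [38, 24, None, 15, 33, 12, 21, None, 35]
BFS from the root, enqueuing left then right child of each popped node:
  queue [38] -> pop 38, enqueue [24], visited so far: [38]
  queue [24] -> pop 24, enqueue [15, 33], visited so far: [38, 24]
  queue [15, 33] -> pop 15, enqueue [12, 21], visited so far: [38, 24, 15]
  queue [33, 12, 21] -> pop 33, enqueue [35], visited so far: [38, 24, 15, 33]
  queue [12, 21, 35] -> pop 12, enqueue [none], visited so far: [38, 24, 15, 33, 12]
  queue [21, 35] -> pop 21, enqueue [none], visited so far: [38, 24, 15, 33, 12, 21]
  queue [35] -> pop 35, enqueue [none], visited so far: [38, 24, 15, 33, 12, 21, 35]
Result: [38, 24, 15, 33, 12, 21, 35]


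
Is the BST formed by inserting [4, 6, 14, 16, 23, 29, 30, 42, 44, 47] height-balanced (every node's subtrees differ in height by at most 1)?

Tree (level-order array): [4, None, 6, None, 14, None, 16, None, 23, None, 29, None, 30, None, 42, None, 44, None, 47]
Definition: a tree is height-balanced if, at every node, |h(left) - h(right)| <= 1 (empty subtree has height -1).
Bottom-up per-node check:
  node 47: h_left=-1, h_right=-1, diff=0 [OK], height=0
  node 44: h_left=-1, h_right=0, diff=1 [OK], height=1
  node 42: h_left=-1, h_right=1, diff=2 [FAIL (|-1-1|=2 > 1)], height=2
  node 30: h_left=-1, h_right=2, diff=3 [FAIL (|-1-2|=3 > 1)], height=3
  node 29: h_left=-1, h_right=3, diff=4 [FAIL (|-1-3|=4 > 1)], height=4
  node 23: h_left=-1, h_right=4, diff=5 [FAIL (|-1-4|=5 > 1)], height=5
  node 16: h_left=-1, h_right=5, diff=6 [FAIL (|-1-5|=6 > 1)], height=6
  node 14: h_left=-1, h_right=6, diff=7 [FAIL (|-1-6|=7 > 1)], height=7
  node 6: h_left=-1, h_right=7, diff=8 [FAIL (|-1-7|=8 > 1)], height=8
  node 4: h_left=-1, h_right=8, diff=9 [FAIL (|-1-8|=9 > 1)], height=9
Node 42 violates the condition: |-1 - 1| = 2 > 1.
Result: Not balanced


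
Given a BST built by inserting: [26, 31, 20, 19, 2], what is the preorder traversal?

Tree insertion order: [26, 31, 20, 19, 2]
Tree (level-order array): [26, 20, 31, 19, None, None, None, 2]
Preorder traversal: [26, 20, 19, 2, 31]


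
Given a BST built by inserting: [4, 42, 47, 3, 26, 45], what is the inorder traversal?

Tree insertion order: [4, 42, 47, 3, 26, 45]
Tree (level-order array): [4, 3, 42, None, None, 26, 47, None, None, 45]
Inorder traversal: [3, 4, 26, 42, 45, 47]


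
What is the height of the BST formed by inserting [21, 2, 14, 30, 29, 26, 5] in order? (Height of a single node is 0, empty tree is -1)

Insertion order: [21, 2, 14, 30, 29, 26, 5]
Tree (level-order array): [21, 2, 30, None, 14, 29, None, 5, None, 26]
Compute height bottom-up (empty subtree = -1):
  height(5) = 1 + max(-1, -1) = 0
  height(14) = 1 + max(0, -1) = 1
  height(2) = 1 + max(-1, 1) = 2
  height(26) = 1 + max(-1, -1) = 0
  height(29) = 1 + max(0, -1) = 1
  height(30) = 1 + max(1, -1) = 2
  height(21) = 1 + max(2, 2) = 3
Height = 3


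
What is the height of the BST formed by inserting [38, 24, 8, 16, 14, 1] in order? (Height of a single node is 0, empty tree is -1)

Insertion order: [38, 24, 8, 16, 14, 1]
Tree (level-order array): [38, 24, None, 8, None, 1, 16, None, None, 14]
Compute height bottom-up (empty subtree = -1):
  height(1) = 1 + max(-1, -1) = 0
  height(14) = 1 + max(-1, -1) = 0
  height(16) = 1 + max(0, -1) = 1
  height(8) = 1 + max(0, 1) = 2
  height(24) = 1 + max(2, -1) = 3
  height(38) = 1 + max(3, -1) = 4
Height = 4


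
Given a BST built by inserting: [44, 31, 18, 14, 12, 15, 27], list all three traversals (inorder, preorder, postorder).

Tree insertion order: [44, 31, 18, 14, 12, 15, 27]
Tree (level-order array): [44, 31, None, 18, None, 14, 27, 12, 15]
Inorder (L, root, R): [12, 14, 15, 18, 27, 31, 44]
Preorder (root, L, R): [44, 31, 18, 14, 12, 15, 27]
Postorder (L, R, root): [12, 15, 14, 27, 18, 31, 44]


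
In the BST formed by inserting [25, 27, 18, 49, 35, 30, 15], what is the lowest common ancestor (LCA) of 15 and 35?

Tree insertion order: [25, 27, 18, 49, 35, 30, 15]
Tree (level-order array): [25, 18, 27, 15, None, None, 49, None, None, 35, None, 30]
In a BST, the LCA of p=15, q=35 is the first node v on the
root-to-leaf path with p <= v <= q (go left if both < v, right if both > v).
Walk from root:
  at 25: 15 <= 25 <= 35, this is the LCA
LCA = 25


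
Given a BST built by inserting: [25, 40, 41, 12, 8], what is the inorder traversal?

Tree insertion order: [25, 40, 41, 12, 8]
Tree (level-order array): [25, 12, 40, 8, None, None, 41]
Inorder traversal: [8, 12, 25, 40, 41]


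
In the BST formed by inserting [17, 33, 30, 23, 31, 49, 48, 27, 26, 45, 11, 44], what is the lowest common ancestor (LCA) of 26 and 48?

Tree insertion order: [17, 33, 30, 23, 31, 49, 48, 27, 26, 45, 11, 44]
Tree (level-order array): [17, 11, 33, None, None, 30, 49, 23, 31, 48, None, None, 27, None, None, 45, None, 26, None, 44]
In a BST, the LCA of p=26, q=48 is the first node v on the
root-to-leaf path with p <= v <= q (go left if both < v, right if both > v).
Walk from root:
  at 17: both 26 and 48 > 17, go right
  at 33: 26 <= 33 <= 48, this is the LCA
LCA = 33


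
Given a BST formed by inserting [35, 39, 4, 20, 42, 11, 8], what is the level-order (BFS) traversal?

Tree insertion order: [35, 39, 4, 20, 42, 11, 8]
Tree (level-order array): [35, 4, 39, None, 20, None, 42, 11, None, None, None, 8]
BFS from the root, enqueuing left then right child of each popped node:
  queue [35] -> pop 35, enqueue [4, 39], visited so far: [35]
  queue [4, 39] -> pop 4, enqueue [20], visited so far: [35, 4]
  queue [39, 20] -> pop 39, enqueue [42], visited so far: [35, 4, 39]
  queue [20, 42] -> pop 20, enqueue [11], visited so far: [35, 4, 39, 20]
  queue [42, 11] -> pop 42, enqueue [none], visited so far: [35, 4, 39, 20, 42]
  queue [11] -> pop 11, enqueue [8], visited so far: [35, 4, 39, 20, 42, 11]
  queue [8] -> pop 8, enqueue [none], visited so far: [35, 4, 39, 20, 42, 11, 8]
Result: [35, 4, 39, 20, 42, 11, 8]


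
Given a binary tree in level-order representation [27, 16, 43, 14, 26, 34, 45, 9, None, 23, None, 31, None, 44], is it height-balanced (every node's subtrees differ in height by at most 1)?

Tree (level-order array): [27, 16, 43, 14, 26, 34, 45, 9, None, 23, None, 31, None, 44]
Definition: a tree is height-balanced if, at every node, |h(left) - h(right)| <= 1 (empty subtree has height -1).
Bottom-up per-node check:
  node 9: h_left=-1, h_right=-1, diff=0 [OK], height=0
  node 14: h_left=0, h_right=-1, diff=1 [OK], height=1
  node 23: h_left=-1, h_right=-1, diff=0 [OK], height=0
  node 26: h_left=0, h_right=-1, diff=1 [OK], height=1
  node 16: h_left=1, h_right=1, diff=0 [OK], height=2
  node 31: h_left=-1, h_right=-1, diff=0 [OK], height=0
  node 34: h_left=0, h_right=-1, diff=1 [OK], height=1
  node 44: h_left=-1, h_right=-1, diff=0 [OK], height=0
  node 45: h_left=0, h_right=-1, diff=1 [OK], height=1
  node 43: h_left=1, h_right=1, diff=0 [OK], height=2
  node 27: h_left=2, h_right=2, diff=0 [OK], height=3
All nodes satisfy the balance condition.
Result: Balanced


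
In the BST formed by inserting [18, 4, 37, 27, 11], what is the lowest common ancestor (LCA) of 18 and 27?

Tree insertion order: [18, 4, 37, 27, 11]
Tree (level-order array): [18, 4, 37, None, 11, 27]
In a BST, the LCA of p=18, q=27 is the first node v on the
root-to-leaf path with p <= v <= q (go left if both < v, right if both > v).
Walk from root:
  at 18: 18 <= 18 <= 27, this is the LCA
LCA = 18


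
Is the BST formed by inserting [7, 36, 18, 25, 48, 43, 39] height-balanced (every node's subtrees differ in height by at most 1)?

Tree (level-order array): [7, None, 36, 18, 48, None, 25, 43, None, None, None, 39]
Definition: a tree is height-balanced if, at every node, |h(left) - h(right)| <= 1 (empty subtree has height -1).
Bottom-up per-node check:
  node 25: h_left=-1, h_right=-1, diff=0 [OK], height=0
  node 18: h_left=-1, h_right=0, diff=1 [OK], height=1
  node 39: h_left=-1, h_right=-1, diff=0 [OK], height=0
  node 43: h_left=0, h_right=-1, diff=1 [OK], height=1
  node 48: h_left=1, h_right=-1, diff=2 [FAIL (|1--1|=2 > 1)], height=2
  node 36: h_left=1, h_right=2, diff=1 [OK], height=3
  node 7: h_left=-1, h_right=3, diff=4 [FAIL (|-1-3|=4 > 1)], height=4
Node 48 violates the condition: |1 - -1| = 2 > 1.
Result: Not balanced


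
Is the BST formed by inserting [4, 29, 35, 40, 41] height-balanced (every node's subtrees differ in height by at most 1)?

Tree (level-order array): [4, None, 29, None, 35, None, 40, None, 41]
Definition: a tree is height-balanced if, at every node, |h(left) - h(right)| <= 1 (empty subtree has height -1).
Bottom-up per-node check:
  node 41: h_left=-1, h_right=-1, diff=0 [OK], height=0
  node 40: h_left=-1, h_right=0, diff=1 [OK], height=1
  node 35: h_left=-1, h_right=1, diff=2 [FAIL (|-1-1|=2 > 1)], height=2
  node 29: h_left=-1, h_right=2, diff=3 [FAIL (|-1-2|=3 > 1)], height=3
  node 4: h_left=-1, h_right=3, diff=4 [FAIL (|-1-3|=4 > 1)], height=4
Node 35 violates the condition: |-1 - 1| = 2 > 1.
Result: Not balanced


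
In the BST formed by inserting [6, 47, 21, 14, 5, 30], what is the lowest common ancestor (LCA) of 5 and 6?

Tree insertion order: [6, 47, 21, 14, 5, 30]
Tree (level-order array): [6, 5, 47, None, None, 21, None, 14, 30]
In a BST, the LCA of p=5, q=6 is the first node v on the
root-to-leaf path with p <= v <= q (go left if both < v, right if both > v).
Walk from root:
  at 6: 5 <= 6 <= 6, this is the LCA
LCA = 6


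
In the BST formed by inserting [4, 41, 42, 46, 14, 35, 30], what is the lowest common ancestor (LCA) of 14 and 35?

Tree insertion order: [4, 41, 42, 46, 14, 35, 30]
Tree (level-order array): [4, None, 41, 14, 42, None, 35, None, 46, 30]
In a BST, the LCA of p=14, q=35 is the first node v on the
root-to-leaf path with p <= v <= q (go left if both < v, right if both > v).
Walk from root:
  at 4: both 14 and 35 > 4, go right
  at 41: both 14 and 35 < 41, go left
  at 14: 14 <= 14 <= 35, this is the LCA
LCA = 14


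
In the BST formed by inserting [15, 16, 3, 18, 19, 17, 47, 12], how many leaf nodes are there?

Tree built from: [15, 16, 3, 18, 19, 17, 47, 12]
Tree (level-order array): [15, 3, 16, None, 12, None, 18, None, None, 17, 19, None, None, None, 47]
Rule: A leaf has 0 children.
Per-node child counts:
  node 15: 2 child(ren)
  node 3: 1 child(ren)
  node 12: 0 child(ren)
  node 16: 1 child(ren)
  node 18: 2 child(ren)
  node 17: 0 child(ren)
  node 19: 1 child(ren)
  node 47: 0 child(ren)
Matching nodes: [12, 17, 47]
Count of leaf nodes: 3


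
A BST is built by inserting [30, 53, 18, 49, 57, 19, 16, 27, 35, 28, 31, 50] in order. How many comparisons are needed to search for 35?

Search path for 35: 30 -> 53 -> 49 -> 35
Found: True
Comparisons: 4


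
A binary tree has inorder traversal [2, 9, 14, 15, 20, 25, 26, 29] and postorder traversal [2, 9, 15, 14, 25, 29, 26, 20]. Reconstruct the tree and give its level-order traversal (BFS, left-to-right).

Inorder:   [2, 9, 14, 15, 20, 25, 26, 29]
Postorder: [2, 9, 15, 14, 25, 29, 26, 20]
Algorithm: postorder visits root last, so walk postorder right-to-left;
each value is the root of the current inorder slice — split it at that
value, recurse on the right subtree first, then the left.
Recursive splits:
  root=20; inorder splits into left=[2, 9, 14, 15], right=[25, 26, 29]
  root=26; inorder splits into left=[25], right=[29]
  root=29; inorder splits into left=[], right=[]
  root=25; inorder splits into left=[], right=[]
  root=14; inorder splits into left=[2, 9], right=[15]
  root=15; inorder splits into left=[], right=[]
  root=9; inorder splits into left=[2], right=[]
  root=2; inorder splits into left=[], right=[]
Reconstructed level-order: [20, 14, 26, 9, 15, 25, 29, 2]


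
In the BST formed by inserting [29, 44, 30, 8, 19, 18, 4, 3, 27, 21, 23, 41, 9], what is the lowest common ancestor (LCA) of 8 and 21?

Tree insertion order: [29, 44, 30, 8, 19, 18, 4, 3, 27, 21, 23, 41, 9]
Tree (level-order array): [29, 8, 44, 4, 19, 30, None, 3, None, 18, 27, None, 41, None, None, 9, None, 21, None, None, None, None, None, None, 23]
In a BST, the LCA of p=8, q=21 is the first node v on the
root-to-leaf path with p <= v <= q (go left if both < v, right if both > v).
Walk from root:
  at 29: both 8 and 21 < 29, go left
  at 8: 8 <= 8 <= 21, this is the LCA
LCA = 8


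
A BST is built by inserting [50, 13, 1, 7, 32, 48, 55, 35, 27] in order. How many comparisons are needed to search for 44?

Search path for 44: 50 -> 13 -> 32 -> 48 -> 35
Found: False
Comparisons: 5


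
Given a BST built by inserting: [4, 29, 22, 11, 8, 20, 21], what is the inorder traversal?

Tree insertion order: [4, 29, 22, 11, 8, 20, 21]
Tree (level-order array): [4, None, 29, 22, None, 11, None, 8, 20, None, None, None, 21]
Inorder traversal: [4, 8, 11, 20, 21, 22, 29]


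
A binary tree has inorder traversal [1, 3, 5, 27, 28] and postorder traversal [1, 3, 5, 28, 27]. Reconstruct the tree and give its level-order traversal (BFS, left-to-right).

Inorder:   [1, 3, 5, 27, 28]
Postorder: [1, 3, 5, 28, 27]
Algorithm: postorder visits root last, so walk postorder right-to-left;
each value is the root of the current inorder slice — split it at that
value, recurse on the right subtree first, then the left.
Recursive splits:
  root=27; inorder splits into left=[1, 3, 5], right=[28]
  root=28; inorder splits into left=[], right=[]
  root=5; inorder splits into left=[1, 3], right=[]
  root=3; inorder splits into left=[1], right=[]
  root=1; inorder splits into left=[], right=[]
Reconstructed level-order: [27, 5, 28, 3, 1]


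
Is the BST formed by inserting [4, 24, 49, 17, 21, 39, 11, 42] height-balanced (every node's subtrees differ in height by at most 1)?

Tree (level-order array): [4, None, 24, 17, 49, 11, 21, 39, None, None, None, None, None, None, 42]
Definition: a tree is height-balanced if, at every node, |h(left) - h(right)| <= 1 (empty subtree has height -1).
Bottom-up per-node check:
  node 11: h_left=-1, h_right=-1, diff=0 [OK], height=0
  node 21: h_left=-1, h_right=-1, diff=0 [OK], height=0
  node 17: h_left=0, h_right=0, diff=0 [OK], height=1
  node 42: h_left=-1, h_right=-1, diff=0 [OK], height=0
  node 39: h_left=-1, h_right=0, diff=1 [OK], height=1
  node 49: h_left=1, h_right=-1, diff=2 [FAIL (|1--1|=2 > 1)], height=2
  node 24: h_left=1, h_right=2, diff=1 [OK], height=3
  node 4: h_left=-1, h_right=3, diff=4 [FAIL (|-1-3|=4 > 1)], height=4
Node 49 violates the condition: |1 - -1| = 2 > 1.
Result: Not balanced


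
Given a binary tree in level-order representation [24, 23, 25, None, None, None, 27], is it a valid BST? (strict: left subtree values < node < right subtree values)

Level-order array: [24, 23, 25, None, None, None, 27]
Validate using subtree bounds (lo, hi): at each node, require lo < value < hi,
then recurse left with hi=value and right with lo=value.
Preorder trace (stopping at first violation):
  at node 24 with bounds (-inf, +inf): OK
  at node 23 with bounds (-inf, 24): OK
  at node 25 with bounds (24, +inf): OK
  at node 27 with bounds (25, +inf): OK
No violation found at any node.
Result: Valid BST


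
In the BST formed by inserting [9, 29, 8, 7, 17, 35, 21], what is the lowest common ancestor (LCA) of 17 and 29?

Tree insertion order: [9, 29, 8, 7, 17, 35, 21]
Tree (level-order array): [9, 8, 29, 7, None, 17, 35, None, None, None, 21]
In a BST, the LCA of p=17, q=29 is the first node v on the
root-to-leaf path with p <= v <= q (go left if both < v, right if both > v).
Walk from root:
  at 9: both 17 and 29 > 9, go right
  at 29: 17 <= 29 <= 29, this is the LCA
LCA = 29


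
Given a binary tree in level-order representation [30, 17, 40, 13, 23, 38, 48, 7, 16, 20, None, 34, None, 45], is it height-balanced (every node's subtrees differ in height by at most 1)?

Tree (level-order array): [30, 17, 40, 13, 23, 38, 48, 7, 16, 20, None, 34, None, 45]
Definition: a tree is height-balanced if, at every node, |h(left) - h(right)| <= 1 (empty subtree has height -1).
Bottom-up per-node check:
  node 7: h_left=-1, h_right=-1, diff=0 [OK], height=0
  node 16: h_left=-1, h_right=-1, diff=0 [OK], height=0
  node 13: h_left=0, h_right=0, diff=0 [OK], height=1
  node 20: h_left=-1, h_right=-1, diff=0 [OK], height=0
  node 23: h_left=0, h_right=-1, diff=1 [OK], height=1
  node 17: h_left=1, h_right=1, diff=0 [OK], height=2
  node 34: h_left=-1, h_right=-1, diff=0 [OK], height=0
  node 38: h_left=0, h_right=-1, diff=1 [OK], height=1
  node 45: h_left=-1, h_right=-1, diff=0 [OK], height=0
  node 48: h_left=0, h_right=-1, diff=1 [OK], height=1
  node 40: h_left=1, h_right=1, diff=0 [OK], height=2
  node 30: h_left=2, h_right=2, diff=0 [OK], height=3
All nodes satisfy the balance condition.
Result: Balanced


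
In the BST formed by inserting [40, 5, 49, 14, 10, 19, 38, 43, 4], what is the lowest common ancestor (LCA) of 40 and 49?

Tree insertion order: [40, 5, 49, 14, 10, 19, 38, 43, 4]
Tree (level-order array): [40, 5, 49, 4, 14, 43, None, None, None, 10, 19, None, None, None, None, None, 38]
In a BST, the LCA of p=40, q=49 is the first node v on the
root-to-leaf path with p <= v <= q (go left if both < v, right if both > v).
Walk from root:
  at 40: 40 <= 40 <= 49, this is the LCA
LCA = 40


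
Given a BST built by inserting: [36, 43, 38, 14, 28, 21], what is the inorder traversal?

Tree insertion order: [36, 43, 38, 14, 28, 21]
Tree (level-order array): [36, 14, 43, None, 28, 38, None, 21]
Inorder traversal: [14, 21, 28, 36, 38, 43]


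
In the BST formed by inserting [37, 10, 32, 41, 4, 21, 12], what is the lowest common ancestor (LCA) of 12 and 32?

Tree insertion order: [37, 10, 32, 41, 4, 21, 12]
Tree (level-order array): [37, 10, 41, 4, 32, None, None, None, None, 21, None, 12]
In a BST, the LCA of p=12, q=32 is the first node v on the
root-to-leaf path with p <= v <= q (go left if both < v, right if both > v).
Walk from root:
  at 37: both 12 and 32 < 37, go left
  at 10: both 12 and 32 > 10, go right
  at 32: 12 <= 32 <= 32, this is the LCA
LCA = 32


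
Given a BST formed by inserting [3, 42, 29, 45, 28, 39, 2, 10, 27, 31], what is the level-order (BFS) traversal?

Tree insertion order: [3, 42, 29, 45, 28, 39, 2, 10, 27, 31]
Tree (level-order array): [3, 2, 42, None, None, 29, 45, 28, 39, None, None, 10, None, 31, None, None, 27]
BFS from the root, enqueuing left then right child of each popped node:
  queue [3] -> pop 3, enqueue [2, 42], visited so far: [3]
  queue [2, 42] -> pop 2, enqueue [none], visited so far: [3, 2]
  queue [42] -> pop 42, enqueue [29, 45], visited so far: [3, 2, 42]
  queue [29, 45] -> pop 29, enqueue [28, 39], visited so far: [3, 2, 42, 29]
  queue [45, 28, 39] -> pop 45, enqueue [none], visited so far: [3, 2, 42, 29, 45]
  queue [28, 39] -> pop 28, enqueue [10], visited so far: [3, 2, 42, 29, 45, 28]
  queue [39, 10] -> pop 39, enqueue [31], visited so far: [3, 2, 42, 29, 45, 28, 39]
  queue [10, 31] -> pop 10, enqueue [27], visited so far: [3, 2, 42, 29, 45, 28, 39, 10]
  queue [31, 27] -> pop 31, enqueue [none], visited so far: [3, 2, 42, 29, 45, 28, 39, 10, 31]
  queue [27] -> pop 27, enqueue [none], visited so far: [3, 2, 42, 29, 45, 28, 39, 10, 31, 27]
Result: [3, 2, 42, 29, 45, 28, 39, 10, 31, 27]


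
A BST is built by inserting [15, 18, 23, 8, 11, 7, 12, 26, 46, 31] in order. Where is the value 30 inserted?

Starting tree (level order): [15, 8, 18, 7, 11, None, 23, None, None, None, 12, None, 26, None, None, None, 46, 31]
Insertion path: 15 -> 18 -> 23 -> 26 -> 46 -> 31
Result: insert 30 as left child of 31
Final tree (level order): [15, 8, 18, 7, 11, None, 23, None, None, None, 12, None, 26, None, None, None, 46, 31, None, 30]


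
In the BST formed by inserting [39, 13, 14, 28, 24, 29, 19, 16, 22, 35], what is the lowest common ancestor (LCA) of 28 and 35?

Tree insertion order: [39, 13, 14, 28, 24, 29, 19, 16, 22, 35]
Tree (level-order array): [39, 13, None, None, 14, None, 28, 24, 29, 19, None, None, 35, 16, 22]
In a BST, the LCA of p=28, q=35 is the first node v on the
root-to-leaf path with p <= v <= q (go left if both < v, right if both > v).
Walk from root:
  at 39: both 28 and 35 < 39, go left
  at 13: both 28 and 35 > 13, go right
  at 14: both 28 and 35 > 14, go right
  at 28: 28 <= 28 <= 35, this is the LCA
LCA = 28


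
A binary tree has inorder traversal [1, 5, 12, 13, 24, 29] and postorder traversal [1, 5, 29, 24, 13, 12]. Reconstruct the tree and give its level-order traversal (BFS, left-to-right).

Inorder:   [1, 5, 12, 13, 24, 29]
Postorder: [1, 5, 29, 24, 13, 12]
Algorithm: postorder visits root last, so walk postorder right-to-left;
each value is the root of the current inorder slice — split it at that
value, recurse on the right subtree first, then the left.
Recursive splits:
  root=12; inorder splits into left=[1, 5], right=[13, 24, 29]
  root=13; inorder splits into left=[], right=[24, 29]
  root=24; inorder splits into left=[], right=[29]
  root=29; inorder splits into left=[], right=[]
  root=5; inorder splits into left=[1], right=[]
  root=1; inorder splits into left=[], right=[]
Reconstructed level-order: [12, 5, 13, 1, 24, 29]


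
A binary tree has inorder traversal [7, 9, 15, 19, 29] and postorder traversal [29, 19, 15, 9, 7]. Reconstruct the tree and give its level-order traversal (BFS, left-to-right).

Inorder:   [7, 9, 15, 19, 29]
Postorder: [29, 19, 15, 9, 7]
Algorithm: postorder visits root last, so walk postorder right-to-left;
each value is the root of the current inorder slice — split it at that
value, recurse on the right subtree first, then the left.
Recursive splits:
  root=7; inorder splits into left=[], right=[9, 15, 19, 29]
  root=9; inorder splits into left=[], right=[15, 19, 29]
  root=15; inorder splits into left=[], right=[19, 29]
  root=19; inorder splits into left=[], right=[29]
  root=29; inorder splits into left=[], right=[]
Reconstructed level-order: [7, 9, 15, 19, 29]


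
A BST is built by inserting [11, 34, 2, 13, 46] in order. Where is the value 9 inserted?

Starting tree (level order): [11, 2, 34, None, None, 13, 46]
Insertion path: 11 -> 2
Result: insert 9 as right child of 2
Final tree (level order): [11, 2, 34, None, 9, 13, 46]


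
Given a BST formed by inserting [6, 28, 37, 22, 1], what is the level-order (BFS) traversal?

Tree insertion order: [6, 28, 37, 22, 1]
Tree (level-order array): [6, 1, 28, None, None, 22, 37]
BFS from the root, enqueuing left then right child of each popped node:
  queue [6] -> pop 6, enqueue [1, 28], visited so far: [6]
  queue [1, 28] -> pop 1, enqueue [none], visited so far: [6, 1]
  queue [28] -> pop 28, enqueue [22, 37], visited so far: [6, 1, 28]
  queue [22, 37] -> pop 22, enqueue [none], visited so far: [6, 1, 28, 22]
  queue [37] -> pop 37, enqueue [none], visited so far: [6, 1, 28, 22, 37]
Result: [6, 1, 28, 22, 37]


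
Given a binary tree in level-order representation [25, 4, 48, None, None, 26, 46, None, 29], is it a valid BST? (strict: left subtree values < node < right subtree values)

Level-order array: [25, 4, 48, None, None, 26, 46, None, 29]
Validate using subtree bounds (lo, hi): at each node, require lo < value < hi,
then recurse left with hi=value and right with lo=value.
Preorder trace (stopping at first violation):
  at node 25 with bounds (-inf, +inf): OK
  at node 4 with bounds (-inf, 25): OK
  at node 48 with bounds (25, +inf): OK
  at node 26 with bounds (25, 48): OK
  at node 29 with bounds (26, 48): OK
  at node 46 with bounds (48, +inf): VIOLATION
Node 46 violates its bound: not (48 < 46 < +inf).
Result: Not a valid BST


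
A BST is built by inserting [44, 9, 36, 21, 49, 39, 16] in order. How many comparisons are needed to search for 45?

Search path for 45: 44 -> 49
Found: False
Comparisons: 2


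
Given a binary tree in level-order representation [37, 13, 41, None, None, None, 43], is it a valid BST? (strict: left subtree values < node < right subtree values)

Level-order array: [37, 13, 41, None, None, None, 43]
Validate using subtree bounds (lo, hi): at each node, require lo < value < hi,
then recurse left with hi=value and right with lo=value.
Preorder trace (stopping at first violation):
  at node 37 with bounds (-inf, +inf): OK
  at node 13 with bounds (-inf, 37): OK
  at node 41 with bounds (37, +inf): OK
  at node 43 with bounds (41, +inf): OK
No violation found at any node.
Result: Valid BST


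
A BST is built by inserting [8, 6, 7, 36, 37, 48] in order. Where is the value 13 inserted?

Starting tree (level order): [8, 6, 36, None, 7, None, 37, None, None, None, 48]
Insertion path: 8 -> 36
Result: insert 13 as left child of 36
Final tree (level order): [8, 6, 36, None, 7, 13, 37, None, None, None, None, None, 48]


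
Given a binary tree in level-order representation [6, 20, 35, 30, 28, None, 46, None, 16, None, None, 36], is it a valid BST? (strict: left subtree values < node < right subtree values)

Level-order array: [6, 20, 35, 30, 28, None, 46, None, 16, None, None, 36]
Validate using subtree bounds (lo, hi): at each node, require lo < value < hi,
then recurse left with hi=value and right with lo=value.
Preorder trace (stopping at first violation):
  at node 6 with bounds (-inf, +inf): OK
  at node 20 with bounds (-inf, 6): VIOLATION
Node 20 violates its bound: not (-inf < 20 < 6).
Result: Not a valid BST


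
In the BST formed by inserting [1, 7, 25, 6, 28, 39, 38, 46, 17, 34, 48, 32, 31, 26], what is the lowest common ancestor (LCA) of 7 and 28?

Tree insertion order: [1, 7, 25, 6, 28, 39, 38, 46, 17, 34, 48, 32, 31, 26]
Tree (level-order array): [1, None, 7, 6, 25, None, None, 17, 28, None, None, 26, 39, None, None, 38, 46, 34, None, None, 48, 32, None, None, None, 31]
In a BST, the LCA of p=7, q=28 is the first node v on the
root-to-leaf path with p <= v <= q (go left if both < v, right if both > v).
Walk from root:
  at 1: both 7 and 28 > 1, go right
  at 7: 7 <= 7 <= 28, this is the LCA
LCA = 7


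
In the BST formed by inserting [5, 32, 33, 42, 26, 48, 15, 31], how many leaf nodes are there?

Tree built from: [5, 32, 33, 42, 26, 48, 15, 31]
Tree (level-order array): [5, None, 32, 26, 33, 15, 31, None, 42, None, None, None, None, None, 48]
Rule: A leaf has 0 children.
Per-node child counts:
  node 5: 1 child(ren)
  node 32: 2 child(ren)
  node 26: 2 child(ren)
  node 15: 0 child(ren)
  node 31: 0 child(ren)
  node 33: 1 child(ren)
  node 42: 1 child(ren)
  node 48: 0 child(ren)
Matching nodes: [15, 31, 48]
Count of leaf nodes: 3


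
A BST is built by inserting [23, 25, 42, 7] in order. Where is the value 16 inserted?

Starting tree (level order): [23, 7, 25, None, None, None, 42]
Insertion path: 23 -> 7
Result: insert 16 as right child of 7
Final tree (level order): [23, 7, 25, None, 16, None, 42]


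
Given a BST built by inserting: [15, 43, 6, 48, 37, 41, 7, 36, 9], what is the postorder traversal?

Tree insertion order: [15, 43, 6, 48, 37, 41, 7, 36, 9]
Tree (level-order array): [15, 6, 43, None, 7, 37, 48, None, 9, 36, 41]
Postorder traversal: [9, 7, 6, 36, 41, 37, 48, 43, 15]


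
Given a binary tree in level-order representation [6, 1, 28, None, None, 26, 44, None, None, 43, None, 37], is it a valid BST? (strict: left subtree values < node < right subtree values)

Level-order array: [6, 1, 28, None, None, 26, 44, None, None, 43, None, 37]
Validate using subtree bounds (lo, hi): at each node, require lo < value < hi,
then recurse left with hi=value and right with lo=value.
Preorder trace (stopping at first violation):
  at node 6 with bounds (-inf, +inf): OK
  at node 1 with bounds (-inf, 6): OK
  at node 28 with bounds (6, +inf): OK
  at node 26 with bounds (6, 28): OK
  at node 44 with bounds (28, +inf): OK
  at node 43 with bounds (28, 44): OK
  at node 37 with bounds (28, 43): OK
No violation found at any node.
Result: Valid BST


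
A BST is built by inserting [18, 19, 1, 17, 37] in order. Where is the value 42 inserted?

Starting tree (level order): [18, 1, 19, None, 17, None, 37]
Insertion path: 18 -> 19 -> 37
Result: insert 42 as right child of 37
Final tree (level order): [18, 1, 19, None, 17, None, 37, None, None, None, 42]


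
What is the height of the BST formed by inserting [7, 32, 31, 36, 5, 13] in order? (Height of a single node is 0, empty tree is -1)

Insertion order: [7, 32, 31, 36, 5, 13]
Tree (level-order array): [7, 5, 32, None, None, 31, 36, 13]
Compute height bottom-up (empty subtree = -1):
  height(5) = 1 + max(-1, -1) = 0
  height(13) = 1 + max(-1, -1) = 0
  height(31) = 1 + max(0, -1) = 1
  height(36) = 1 + max(-1, -1) = 0
  height(32) = 1 + max(1, 0) = 2
  height(7) = 1 + max(0, 2) = 3
Height = 3


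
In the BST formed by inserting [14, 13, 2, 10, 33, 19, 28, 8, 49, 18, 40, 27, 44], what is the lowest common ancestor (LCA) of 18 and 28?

Tree insertion order: [14, 13, 2, 10, 33, 19, 28, 8, 49, 18, 40, 27, 44]
Tree (level-order array): [14, 13, 33, 2, None, 19, 49, None, 10, 18, 28, 40, None, 8, None, None, None, 27, None, None, 44]
In a BST, the LCA of p=18, q=28 is the first node v on the
root-to-leaf path with p <= v <= q (go left if both < v, right if both > v).
Walk from root:
  at 14: both 18 and 28 > 14, go right
  at 33: both 18 and 28 < 33, go left
  at 19: 18 <= 19 <= 28, this is the LCA
LCA = 19


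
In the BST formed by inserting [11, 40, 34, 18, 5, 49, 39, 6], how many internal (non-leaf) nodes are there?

Tree built from: [11, 40, 34, 18, 5, 49, 39, 6]
Tree (level-order array): [11, 5, 40, None, 6, 34, 49, None, None, 18, 39]
Rule: An internal node has at least one child.
Per-node child counts:
  node 11: 2 child(ren)
  node 5: 1 child(ren)
  node 6: 0 child(ren)
  node 40: 2 child(ren)
  node 34: 2 child(ren)
  node 18: 0 child(ren)
  node 39: 0 child(ren)
  node 49: 0 child(ren)
Matching nodes: [11, 5, 40, 34]
Count of internal (non-leaf) nodes: 4
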